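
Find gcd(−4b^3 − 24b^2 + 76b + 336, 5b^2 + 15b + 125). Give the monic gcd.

By polynomial division,
  −4b^3 − 24b^2 + 76b + 336 = (−(4/5)b − 12/5)(5b^2 + 15b + 125) + (212b + 636)
  5b^2 + 15b + 125 = ((5/212)b)(212b + 636) + (125)
  212b + 636 = ((212/125)b + 636/125)(125) + (0)
The last nonzero remainder is the constant 125, so the polynomials are coprime and gcd = 1.

1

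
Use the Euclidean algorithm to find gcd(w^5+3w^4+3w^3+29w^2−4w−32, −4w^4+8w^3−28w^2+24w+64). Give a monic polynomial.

w^3+7w+8

Repeated division with remainder:
  w^5+3w^4+3w^3+29w^2−4w−32 = (−(1/4)w−5/4)(−4w^4+8w^3−28w^2+24w+64) + (6w^3+42w+48)
  −4w^4+8w^3−28w^2+24w+64 = (−(2/3)w+4/3)(6w^3+42w+48) + (0)
Last nonzero remainder: 6w^3+42w+48. Dividing through by 6 gives the monic gcd w^3+7w+8.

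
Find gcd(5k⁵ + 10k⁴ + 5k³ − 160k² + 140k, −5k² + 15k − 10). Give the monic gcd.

k² − 3k + 2

By polynomial division,
  5k⁵ + 10k⁴ + 5k³ − 160k² + 140k = (−k³ − 5k² − 14k)(−5k² + 15k − 10) + (0)
Last nonzero remainder: −5k² + 15k − 10. Dividing through by −5 gives the monic gcd k² − 3k + 2.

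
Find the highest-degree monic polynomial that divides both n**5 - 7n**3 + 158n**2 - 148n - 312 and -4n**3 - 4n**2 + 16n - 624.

n**3 + n**2 - 4n + 156

Apply the Euclidean algorithm:
  n**5 - 7n**3 + 158n**2 - 148n - 312 = (-(1/4)n**2 + (1/4)n + 1/2)(-4n**3 - 4n**2 + 16n - 624) + (0)
Last nonzero remainder: -4n**3 - 4n**2 + 16n - 624. Dividing through by -4 gives the monic gcd n**3 + n**2 - 4n + 156.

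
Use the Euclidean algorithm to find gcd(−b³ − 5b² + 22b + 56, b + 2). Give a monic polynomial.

b + 2

By polynomial division,
  −b³ − 5b² + 22b + 56 = (−b² − 3b + 28)(b + 2) + (0)
The last nonzero remainder b + 2 is already monic.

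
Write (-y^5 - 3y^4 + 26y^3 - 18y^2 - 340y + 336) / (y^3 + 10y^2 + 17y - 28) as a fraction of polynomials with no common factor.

(-y^3 + 22y - 84)/(y + 7)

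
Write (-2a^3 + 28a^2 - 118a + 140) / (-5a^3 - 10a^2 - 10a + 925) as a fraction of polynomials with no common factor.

Apply the Euclidean algorithm:
  -2a^3 + 28a^2 - 118a + 140 = (2/5)(-5a^3 - 10a^2 - 10a + 925) + (32a^2 - 114a - 230)
  -5a^3 - 10a^2 - 10a + 925 = (-(5/32)a - 445/512)(32a^2 - 114a - 230) + (-(37125/256)a + 185625/256)
  32a^2 - 114a - 230 = (-(8192/37125)a - 11776/37125)(-(37125/256)a + 185625/256) + (0)
Last nonzero remainder: -(37125/256)a + 185625/256. Dividing through by -37125/256 gives the monic gcd a - 5.
Cancel a - 5 from numerator and denominator to get the reduced form.

(2a^2 - 18a + 28)/(5a^2 + 35a + 185)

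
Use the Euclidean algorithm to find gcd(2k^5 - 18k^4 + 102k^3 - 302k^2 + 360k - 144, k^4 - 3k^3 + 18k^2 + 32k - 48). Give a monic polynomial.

k^3 - 5k^2 + 28k - 24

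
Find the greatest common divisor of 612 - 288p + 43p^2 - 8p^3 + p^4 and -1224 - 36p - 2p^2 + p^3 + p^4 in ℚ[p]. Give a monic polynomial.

-204 + 28p - 5p^2 + p^3

Repeated division with remainder:
  p^4 - 8p^3 + 43p^2 - 288p + 612 = (p^4 + p^3 - 2p^2 - 36p - 1224) + (-9p^3 + 45p^2 - 252p + 1836)
  p^4 + p^3 - 2p^2 - 36p - 1224 = (-(1/9)p - 2/3)(-9p^3 + 45p^2 - 252p + 1836) + (0)
Last nonzero remainder: -9p^3 + 45p^2 - 252p + 1836. Dividing through by -9 gives the monic gcd p^3 - 5p^2 + 28p - 204.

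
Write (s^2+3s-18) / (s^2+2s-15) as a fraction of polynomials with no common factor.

(s+6)/(s+5)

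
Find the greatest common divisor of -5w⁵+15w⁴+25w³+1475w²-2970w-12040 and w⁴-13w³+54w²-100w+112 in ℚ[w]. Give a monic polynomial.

w²-11w+28

Euclidean algorithm in ℚ[w]:
  -5w⁵+15w⁴+25w³+1475w²-2970w-12040 = (-5w-50)(w⁴-13w³+54w²-100w+112) + (-355w³+3675w²-7410w-6440)
  w⁴-13w³+54w²-100w+112 = (-(1/355)w+188/25205)(-355w³+3675w²-7410w-6440) + ((28812/5041)w²-(316932/5041)w+806736/5041)
  -355w³+3675w²-7410w-6440 = (-(1789555/28812)w-579715/14406)((28812/5041)w²-(316932/5041)w+806736/5041) + (0)
Last nonzero remainder: (28812/5041)w²-(316932/5041)w+806736/5041. Dividing through by 28812/5041 gives the monic gcd w²-11w+28.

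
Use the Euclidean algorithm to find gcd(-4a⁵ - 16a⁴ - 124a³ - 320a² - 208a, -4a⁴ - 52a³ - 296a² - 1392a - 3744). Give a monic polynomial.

Apply the Euclidean algorithm:
  -4a⁵ - 16a⁴ - 124a³ - 320a² - 208a = (a - 9)(-4a⁴ - 52a³ - 296a² - 1392a - 3744) + (-296a³ - 1592a² - 8992a - 33696)
  -4a⁴ - 52a³ - 296a² - 1392a - 3744 = ((1/74)a + 141/1369)(-296a³ - 1592a² - 8992a - 33696) + (-(14400/1369)a² - (14400/1369)a - 374400/1369)
  -296a³ - 1592a² - 8992a - 33696 = ((50653/1800)a + 12321/100)(-(14400/1369)a² - (14400/1369)a - 374400/1369) + (0)
Last nonzero remainder: -(14400/1369)a² - (14400/1369)a - 374400/1369. Dividing through by -14400/1369 gives the monic gcd a² + a + 26.

a² + a + 26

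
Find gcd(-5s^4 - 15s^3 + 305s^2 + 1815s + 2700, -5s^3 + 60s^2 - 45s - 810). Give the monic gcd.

s^2 - 6s - 27

Apply the Euclidean algorithm:
  -5s^4 - 15s^3 + 305s^2 + 1815s + 2700 = (s + 15)(-5s^3 + 60s^2 - 45s - 810) + (-550s^2 + 3300s + 14850)
  -5s^3 + 60s^2 - 45s - 810 = ((1/110)s - 3/55)(-550s^2 + 3300s + 14850) + (0)
Last nonzero remainder: -550s^2 + 3300s + 14850. Dividing through by -550 gives the monic gcd s^2 - 6s - 27.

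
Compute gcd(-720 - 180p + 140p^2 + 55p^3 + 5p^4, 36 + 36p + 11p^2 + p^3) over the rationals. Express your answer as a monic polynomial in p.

By polynomial division,
  5p^4 + 55p^3 + 140p^2 - 180p - 720 = (5p)(p^3 + 11p^2 + 36p + 36) + (-40p^2 - 360p - 720)
  p^3 + 11p^2 + 36p + 36 = (-(1/40)p - 1/20)(-40p^2 - 360p - 720) + (0)
Last nonzero remainder: -40p^2 - 360p - 720. Dividing through by -40 gives the monic gcd p^2 + 9p + 18.

18 + 9p + p^2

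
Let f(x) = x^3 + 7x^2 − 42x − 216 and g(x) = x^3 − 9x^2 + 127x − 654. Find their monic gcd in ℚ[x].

x − 6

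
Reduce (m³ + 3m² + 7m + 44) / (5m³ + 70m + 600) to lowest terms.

Euclidean algorithm in ℚ[m]:
  m³ + 3m² + 7m + 44 = (1/5)(5m³ + 70m + 600) + (3m² - 7m - 76)
  5m³ + 70m + 600 = ((5/3)m + 35/9)(3m² - 7m - 76) + ((2015/9)m + 8060/9)
  3m² - 7m - 76 = ((27/2015)m - 171/2015)((2015/9)m + 8060/9) + (0)
Last nonzero remainder: (2015/9)m + 8060/9. Dividing through by 2015/9 gives the monic gcd m + 4.
Cancel m + 4 from numerator and denominator to get the reduced form.

(m² - m + 11)/(5m² - 20m + 150)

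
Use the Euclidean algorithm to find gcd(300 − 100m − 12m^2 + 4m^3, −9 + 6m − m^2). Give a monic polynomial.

−3 + m

By polynomial division,
  4m^3 − 12m^2 − 100m + 300 = (−4m − 12)(−m^2 + 6m − 9) + (−64m + 192)
  −m^2 + 6m − 9 = ((1/64)m − 3/64)(−64m + 192) + (0)
Last nonzero remainder: −64m + 192. Dividing through by −64 gives the monic gcd m − 3.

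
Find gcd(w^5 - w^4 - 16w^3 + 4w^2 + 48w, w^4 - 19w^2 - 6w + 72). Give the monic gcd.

Repeated division with remainder:
  w^5 - w^4 - 16w^3 + 4w^2 + 48w = (w - 1)(w^4 - 19w^2 - 6w + 72) + (3w^3 - 9w^2 - 30w + 72)
  w^4 - 19w^2 - 6w + 72 = ((1/3)w + 1)(3w^3 - 9w^2 - 30w + 72) + (0)
Last nonzero remainder: 3w^3 - 9w^2 - 30w + 72. Dividing through by 3 gives the monic gcd w^3 - 3w^2 - 10w + 24.

w^3 - 3w^2 - 10w + 24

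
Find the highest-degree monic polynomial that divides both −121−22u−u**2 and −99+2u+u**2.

Repeated division with remainder:
  −u**2−22u−121 = (−1)(u**2+2u−99) + (−20u−220)
  u**2+2u−99 = (−(1/20)u+9/20)(−20u−220) + (0)
Last nonzero remainder: −20u−220. Dividing through by −20 gives the monic gcd u+11.

11+u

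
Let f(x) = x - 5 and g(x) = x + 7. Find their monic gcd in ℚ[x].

Euclidean algorithm in ℚ[x]:
  x - 5 = (x + 7) + (-12)
  x + 7 = (-(1/12)x - 7/12)(-12) + (0)
The last nonzero remainder is the constant -12, so the polynomials are coprime and gcd = 1.

1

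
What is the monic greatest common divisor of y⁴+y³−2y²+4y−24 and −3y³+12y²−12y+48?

y²+4

Euclidean algorithm in ℚ[y]:
  y⁴+y³−2y²+4y−24 = (−(1/3)y−5/3)(−3y³+12y²−12y+48) + (14y²+56)
  −3y³+12y²−12y+48 = (−(3/14)y+6/7)(14y²+56) + (0)
Last nonzero remainder: 14y²+56. Dividing through by 14 gives the monic gcd y²+4.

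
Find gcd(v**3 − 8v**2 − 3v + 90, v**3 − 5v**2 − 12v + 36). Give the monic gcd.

Apply the Euclidean algorithm:
  v**3 − 8v**2 − 3v + 90 = (v**3 − 5v**2 − 12v + 36) + (−3v**2 + 9v + 54)
  v**3 − 5v**2 − 12v + 36 = (−(1/3)v + 2/3)(−3v**2 + 9v + 54) + (0)
Last nonzero remainder: −3v**2 + 9v + 54. Dividing through by −3 gives the monic gcd v**2 − 3v − 18.

v**2 − 3v − 18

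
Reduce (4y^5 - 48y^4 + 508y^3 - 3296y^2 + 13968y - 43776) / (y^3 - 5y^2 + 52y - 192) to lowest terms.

(4y^3 - 44y^2 + 272y - 912)/(y - 4)

Euclidean algorithm in ℚ[y]:
  4y^5 - 48y^4 + 508y^3 - 3296y^2 + 13968y - 43776 = (4y^2 - 28y + 160)(y^3 - 5y^2 + 52y - 192) + (-272y^2 + 272y - 13056)
  y^3 - 5y^2 + 52y - 192 = (-(1/272)y + 1/68)(-272y^2 + 272y - 13056) + (0)
Last nonzero remainder: -272y^2 + 272y - 13056. Dividing through by -272 gives the monic gcd y^2 - y + 48.
Cancel y^2 - y + 48 from numerator and denominator to get the reduced form.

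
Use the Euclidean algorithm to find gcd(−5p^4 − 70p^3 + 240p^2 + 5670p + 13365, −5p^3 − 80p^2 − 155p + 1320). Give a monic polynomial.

Repeated division with remainder:
  −5p^4 − 70p^3 + 240p^2 + 5670p + 13365 = (p − 2)(−5p^3 − 80p^2 − 155p + 1320) + (235p^2 + 4040p + 16005)
  −5p^3 − 80p^2 − 155p + 1320 = (−(1/47)p + 56/2209)(235p^2 + 4040p + 16005) + ((183600/2209)p + 2019600/2209)
  235p^2 + 4040p + 16005 = ((103823/36720)p + 214273/12240)((183600/2209)p + 2019600/2209) + (0)
Last nonzero remainder: (183600/2209)p + 2019600/2209. Dividing through by 183600/2209 gives the monic gcd p + 11.

p + 11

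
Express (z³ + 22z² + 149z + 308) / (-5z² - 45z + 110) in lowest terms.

(-z² - 11z - 28)/(5z - 10)

Repeated division with remainder:
  z³ + 22z² + 149z + 308 = (-(1/5)z - 13/5)(-5z² - 45z + 110) + (54z + 594)
  -5z² - 45z + 110 = (-(5/54)z + 5/27)(54z + 594) + (0)
Last nonzero remainder: 54z + 594. Dividing through by 54 gives the monic gcd z + 11.
Cancel z + 11 from numerator and denominator to get the reduced form.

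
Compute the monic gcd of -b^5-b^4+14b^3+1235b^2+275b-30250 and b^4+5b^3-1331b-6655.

Euclidean algorithm in ℚ[b]:
  -b^5-b^4+14b^3+1235b^2+275b-30250 = (-b+4)(b^4+5b^3-1331b-6655) + (-6b^3-96b^2-1056b-3630)
  b^4+5b^3-1331b-6655 = (-(1/6)b+11/6)(-6b^3-96b^2-1056b-3630) + (0)
Last nonzero remainder: -6b^3-96b^2-1056b-3630. Dividing through by -6 gives the monic gcd b^3+16b^2+176b+605.

b^3+16b^2+176b+605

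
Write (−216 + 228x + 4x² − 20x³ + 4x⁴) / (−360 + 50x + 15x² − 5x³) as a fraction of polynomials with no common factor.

(12 − 8x − 4x²)/(20 + 5x)

Apply the Euclidean algorithm:
  4x⁴ − 20x³ + 4x² + 228x − 216 = (−(4/5)x + 8/5)(−5x³ + 15x² + 50x − 360) + (20x² − 140x + 360)
  −5x³ + 15x² + 50x − 360 = (−(1/4)x − 1)(20x² − 140x + 360) + (0)
Last nonzero remainder: 20x² − 140x + 360. Dividing through by 20 gives the monic gcd x² − 7x + 18.
Cancel x² − 7x + 18 from numerator and denominator to get the reduced form.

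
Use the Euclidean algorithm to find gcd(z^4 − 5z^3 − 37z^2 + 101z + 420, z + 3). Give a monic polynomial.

z + 3

Repeated division with remainder:
  z^4 − 5z^3 − 37z^2 + 101z + 420 = (z^3 − 8z^2 − 13z + 140)(z + 3) + (0)
The last nonzero remainder z + 3 is already monic.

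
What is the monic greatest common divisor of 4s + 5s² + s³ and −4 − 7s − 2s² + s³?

By polynomial division,
  s³ + 5s² + 4s = (s³ − 2s² − 7s − 4) + (7s² + 11s + 4)
  s³ − 2s² − 7s − 4 = ((1/7)s − 25/49)(7s² + 11s + 4) + (−(96/49)s − 96/49)
  7s² + 11s + 4 = (−(343/96)s − 49/24)(−(96/49)s − 96/49) + (0)
Last nonzero remainder: −(96/49)s − 96/49. Dividing through by −96/49 gives the monic gcd s + 1.

1 + s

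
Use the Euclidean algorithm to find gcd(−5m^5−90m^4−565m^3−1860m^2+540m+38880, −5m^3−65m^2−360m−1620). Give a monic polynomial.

Euclidean algorithm in ℚ[m]:
  −5m^5−90m^4−565m^3−1860m^2+540m+38880 = (m^2+5m−24)(−5m^3−65m^2−360m−1620) + (0)
Last nonzero remainder: −5m^3−65m^2−360m−1620. Dividing through by −5 gives the monic gcd m^3+13m^2+72m+324.

m^3+13m^2+72m+324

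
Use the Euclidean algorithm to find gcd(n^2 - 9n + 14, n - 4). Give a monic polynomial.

1

Apply the Euclidean algorithm:
  n^2 - 9n + 14 = (n - 5)(n - 4) + (-6)
  n - 4 = (-(1/6)n + 2/3)(-6) + (0)
The last nonzero remainder is the constant -6, so the polynomials are coprime and gcd = 1.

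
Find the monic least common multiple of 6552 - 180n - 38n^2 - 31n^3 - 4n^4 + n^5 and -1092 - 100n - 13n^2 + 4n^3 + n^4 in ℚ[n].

Apply the Euclidean algorithm:
  n^5 - 4n^4 - 31n^3 - 38n^2 - 180n + 6552 = (n - 8)(n^4 + 4n^3 - 13n^2 - 100n - 1092) + (14n^3 - 42n^2 + 112n - 2184)
  n^4 + 4n^3 - 13n^2 - 100n - 1092 = ((1/14)n + 1/2)(14n^3 - 42n^2 + 112n - 2184) + (0)
Last nonzero remainder: 14n^3 - 42n^2 + 112n - 2184. Dividing through by 14 gives the monic gcd n^3 - 3n^2 + 8n - 156.
Then lcm(f, g) = f·g / gcd(f, g); expanding and making the result monic gives the answer.

45864 + 5292n - 446n^2 - 255n^3 - 59n^4 + 3n^5 + n^6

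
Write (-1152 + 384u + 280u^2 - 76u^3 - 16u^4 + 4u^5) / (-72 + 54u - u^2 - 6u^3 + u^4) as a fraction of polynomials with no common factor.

(-48 - 4u + 4u^2)/(-3 + u)

Apply the Euclidean algorithm:
  4u^5 - 16u^4 - 76u^3 + 280u^2 + 384u - 1152 = (4u + 8)(u^4 - 6u^3 - u^2 + 54u - 72) + (-24u^3 + 72u^2 + 240u - 576)
  u^4 - 6u^3 - u^2 + 54u - 72 = (-(1/24)u + 1/8)(-24u^3 + 72u^2 + 240u - 576) + (0)
Last nonzero remainder: -24u^3 + 72u^2 + 240u - 576. Dividing through by -24 gives the monic gcd u^3 - 3u^2 - 10u + 24.
Cancel u^3 - 3u^2 - 10u + 24 from numerator and denominator to get the reduced form.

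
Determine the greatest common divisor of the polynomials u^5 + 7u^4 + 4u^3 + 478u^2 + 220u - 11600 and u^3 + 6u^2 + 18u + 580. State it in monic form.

Euclidean algorithm in ℚ[u]:
  u^5 + 7u^4 + 4u^3 + 478u^2 + 220u - 11600 = (u^2 + u - 20)(u^3 + 6u^2 + 18u + 580) + (0)
The last nonzero remainder u^3 + 6u^2 + 18u + 580 is already monic.

u^3 + 6u^2 + 18u + 580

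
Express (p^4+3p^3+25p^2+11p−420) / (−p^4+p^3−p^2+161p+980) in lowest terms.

(−p+3)/(p−7)

Apply the Euclidean algorithm:
  p^4+3p^3+25p^2+11p−420 = (−1)(−p^4+p^3−p^2+161p+980) + (4p^3+24p^2+172p+560)
  −p^4+p^3−p^2+161p+980 = (−(1/4)p+7/4)(4p^3+24p^2+172p+560) + (0)
Last nonzero remainder: 4p^3+24p^2+172p+560. Dividing through by 4 gives the monic gcd p^3+6p^2+43p+140.
Cancel p^3+6p^2+43p+140 from numerator and denominator to get the reduced form.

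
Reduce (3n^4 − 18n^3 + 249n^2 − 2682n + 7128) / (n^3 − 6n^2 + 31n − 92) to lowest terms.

(3n^3 − 6n^2 + 225n − 1782)/(n^2 − 2n + 23)

By polynomial division,
  3n^4 − 18n^3 + 249n^2 − 2682n + 7128 = (3n)(n^3 − 6n^2 + 31n − 92) + (156n^2 − 2406n + 7128)
  n^3 − 6n^2 + 31n − 92 = ((1/156)n + 245/4056)(156n^2 − 2406n + 7128) + ((88313/676)n − 88313/169)
  156n^2 − 2406n + 7128 = ((105456/88313)n − 1204632/88313)((88313/676)n − 88313/169) + (0)
Last nonzero remainder: (88313/676)n − 88313/169. Dividing through by 88313/676 gives the monic gcd n − 4.
Cancel n − 4 from numerator and denominator to get the reduced form.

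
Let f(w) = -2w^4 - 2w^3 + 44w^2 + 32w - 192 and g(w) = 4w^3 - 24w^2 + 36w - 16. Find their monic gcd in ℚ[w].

w - 4

Apply the Euclidean algorithm:
  -2w^4 - 2w^3 + 44w^2 + 32w - 192 = (-(1/2)w - 7/2)(4w^3 - 24w^2 + 36w - 16) + (-22w^2 + 150w - 248)
  4w^3 - 24w^2 + 36w - 16 = (-(2/11)w - 18/121)(-22w^2 + 150w - 248) + ((1600/121)w - 6400/121)
  -22w^2 + 150w - 248 = (-(1331/800)w + 3751/800)((1600/121)w - 6400/121) + (0)
Last nonzero remainder: (1600/121)w - 6400/121. Dividing through by 1600/121 gives the monic gcd w - 4.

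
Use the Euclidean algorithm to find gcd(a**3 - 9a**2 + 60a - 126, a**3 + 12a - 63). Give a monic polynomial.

a - 3

By polynomial division,
  a**3 - 9a**2 + 60a - 126 = (a**3 + 12a - 63) + (-9a**2 + 48a - 63)
  a**3 + 12a - 63 = (-(1/9)a - 16/27)(-9a**2 + 48a - 63) + ((301/9)a - 301/3)
  -9a**2 + 48a - 63 = (-(81/301)a + 27/43)((301/9)a - 301/3) + (0)
Last nonzero remainder: (301/9)a - 301/3. Dividing through by 301/9 gives the monic gcd a - 3.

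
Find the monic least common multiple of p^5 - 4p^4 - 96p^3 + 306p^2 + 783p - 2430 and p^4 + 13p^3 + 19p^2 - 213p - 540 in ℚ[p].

Euclidean algorithm in ℚ[p]:
  p^5 - 4p^4 - 96p^3 + 306p^2 + 783p - 2430 = (p - 17)(p^4 + 13p^3 + 19p^2 - 213p - 540) + (106p^3 + 842p^2 - 2298p - 11610)
  p^4 + 13p^3 + 19p^2 - 213p - 540 = ((1/106)p + 134/2809)(106p^3 + 842p^2 - 2298p - 11610) + ((1440/2809)p^2 + (17280/2809)p + 38880/2809)
  106p^3 + 842p^2 - 2298p - 11610 = ((148877/720)p - 120787/144)((1440/2809)p^2 + (17280/2809)p + 38880/2809) + (0)
Last nonzero remainder: (1440/2809)p^2 + (17280/2809)p + 38880/2809. Dividing through by 1440/2809 gives the monic gcd p^2 + 12p + 27.
Then lcm(f, g) = f·g / gcd(f, g); expanding and making the result monic gives the answer.

p^7 - 3p^6 - 120p^5 + 290p^4 + 3009p^3 - 7767p^2 - 18090p + 48600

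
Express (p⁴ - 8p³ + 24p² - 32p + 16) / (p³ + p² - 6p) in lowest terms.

Repeated division with remainder:
  p⁴ - 8p³ + 24p² - 32p + 16 = (p - 9)(p³ + p² - 6p) + (39p² - 86p + 16)
  p³ + p² - 6p = ((1/39)p + 125/1521)(39p² - 86p + 16) + ((1000/1521)p - 2000/1521)
  39p² - 86p + 16 = ((59319/1000)p - 1521/125)((1000/1521)p - 2000/1521) + (0)
Last nonzero remainder: (1000/1521)p - 2000/1521. Dividing through by 1000/1521 gives the monic gcd p - 2.
Cancel p - 2 from numerator and denominator to get the reduced form.

(p³ - 6p² + 12p - 8)/(p² + 3p)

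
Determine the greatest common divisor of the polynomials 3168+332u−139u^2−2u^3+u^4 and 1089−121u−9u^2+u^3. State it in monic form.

−99+2u+u^2

Euclidean algorithm in ℚ[u]:
  u^4−2u^3−139u^2+332u+3168 = (u+7)(u^3−9u^2−121u+1089) + (45u^2+90u−4455)
  u^3−9u^2−121u+1089 = ((1/45)u−11/45)(45u^2+90u−4455) + (0)
Last nonzero remainder: 45u^2+90u−4455. Dividing through by 45 gives the monic gcd u^2+2u−99.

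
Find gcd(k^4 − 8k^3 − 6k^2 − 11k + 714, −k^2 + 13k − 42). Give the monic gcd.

Apply the Euclidean algorithm:
  k^4 − 8k^3 − 6k^2 − 11k + 714 = (−k^2 − 5k − 17)(−k^2 + 13k − 42) + (0)
Last nonzero remainder: −k^2 + 13k − 42. Dividing through by −1 gives the monic gcd k^2 − 13k + 42.

k^2 − 13k + 42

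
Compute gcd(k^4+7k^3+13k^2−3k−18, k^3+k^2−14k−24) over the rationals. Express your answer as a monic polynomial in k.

k^2+5k+6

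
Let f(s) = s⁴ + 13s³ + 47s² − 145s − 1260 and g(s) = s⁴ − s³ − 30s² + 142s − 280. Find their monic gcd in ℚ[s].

Euclidean algorithm in ℚ[s]:
  s⁴ + 13s³ + 47s² − 145s − 1260 = (s⁴ − s³ − 30s² + 142s − 280) + (14s³ + 77s² − 287s − 980)
  s⁴ − s³ − 30s² + 142s − 280 = ((1/14)s − 13/28)(14s³ + 77s² − 287s − 980) + ((105/4)s² + (315/4)s − 735)
  14s³ + 77s² − 287s − 980 = ((8/15)s + 4/3)((105/4)s² + (315/4)s − 735) + (0)
Last nonzero remainder: (105/4)s² + (315/4)s − 735. Dividing through by 105/4 gives the monic gcd s² + 3s − 28.

s² + 3s − 28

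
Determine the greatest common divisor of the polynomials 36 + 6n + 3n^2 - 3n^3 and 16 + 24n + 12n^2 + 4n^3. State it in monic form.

4 + 2n + n^2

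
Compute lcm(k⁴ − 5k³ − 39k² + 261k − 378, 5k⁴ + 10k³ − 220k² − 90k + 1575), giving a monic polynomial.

Repeated division with remainder:
  k⁴ − 5k³ − 39k² + 261k − 378 = (1/5)(5k⁴ + 10k³ − 220k² − 90k + 1575) + (−7k³ + 5k² + 279k − 693)
  5k⁴ + 10k³ − 220k² − 90k + 1575 = (−(5/7)k − 95/49)(−7k³ + 5k² + 279k − 693) + (−(540/49)k² − (2160/49)k + 1620/7)
  −7k³ + 5k² + 279k − 693 = ((343/540)k − 539/180)(−(540/49)k² − (2160/49)k + 1620/7) + (0)
Last nonzero remainder: −(540/49)k² − (2160/49)k + 1620/7. Dividing through by −540/49 gives the monic gcd k² + 4k − 21.
Then lcm(f, g) = f·g / gcd(f, g); expanding and making the result monic gives the answer.

k⁶ − 7k⁵ − 44k⁴ + 414k³ − 315k² − 3159k + 5670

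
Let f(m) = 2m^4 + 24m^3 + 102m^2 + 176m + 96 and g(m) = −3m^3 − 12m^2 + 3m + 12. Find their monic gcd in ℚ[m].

m^2 + 5m + 4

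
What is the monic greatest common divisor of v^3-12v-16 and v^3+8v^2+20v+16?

v^2+4v+4

By polynomial division,
  v^3-12v-16 = (v^3+8v^2+20v+16) + (-8v^2-32v-32)
  v^3+8v^2+20v+16 = (-(1/8)v-1/2)(-8v^2-32v-32) + (0)
Last nonzero remainder: -8v^2-32v-32. Dividing through by -8 gives the monic gcd v^2+4v+4.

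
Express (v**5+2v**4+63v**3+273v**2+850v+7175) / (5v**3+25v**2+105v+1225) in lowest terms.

(v**3+4v**2+36v+205)/(5v+35)

Euclidean algorithm in ℚ[v]:
  v**5+2v**4+63v**3+273v**2+850v+7175 = ((1/5)v**2-(3/5)v+57/5)(5v**3+25v**2+105v+1225) + (-194v**2+388v-6790)
  5v**3+25v**2+105v+1225 = (-(5/194)v-35/194)(-194v**2+388v-6790) + (0)
Last nonzero remainder: -194v**2+388v-6790. Dividing through by -194 gives the monic gcd v**2-2v+35.
Cancel v**2-2v+35 from numerator and denominator to get the reduced form.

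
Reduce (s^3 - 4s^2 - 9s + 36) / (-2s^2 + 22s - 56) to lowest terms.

(-s^2 + 9)/(2s - 14)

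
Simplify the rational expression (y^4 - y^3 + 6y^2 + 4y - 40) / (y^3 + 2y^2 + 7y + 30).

(y^2 - 4)/(y + 3)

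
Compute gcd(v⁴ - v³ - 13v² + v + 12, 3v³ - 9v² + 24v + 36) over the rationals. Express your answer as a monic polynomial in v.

Apply the Euclidean algorithm:
  v⁴ - v³ - 13v² + v + 12 = ((1/3)v + 2/3)(3v³ - 9v² + 24v + 36) + (-15v² - 27v - 12)
  3v³ - 9v² + 24v + 36 = (-(1/5)v + 24/25)(-15v² - 27v - 12) + ((1188/25)v + 1188/25)
  -15v² - 27v - 12 = (-(125/396)v - 25/99)((1188/25)v + 1188/25) + (0)
Last nonzero remainder: (1188/25)v + 1188/25. Dividing through by 1188/25 gives the monic gcd v + 1.

v + 1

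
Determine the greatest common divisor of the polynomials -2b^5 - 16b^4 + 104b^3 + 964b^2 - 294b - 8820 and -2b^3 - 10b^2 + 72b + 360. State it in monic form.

b^2 + 11b + 30

Euclidean algorithm in ℚ[b]:
  -2b^5 - 16b^4 + 104b^3 + 964b^2 - 294b - 8820 = (b^2 + 3b - 31)(-2b^3 - 10b^2 + 72b + 360) + (78b^2 + 858b + 2340)
  -2b^3 - 10b^2 + 72b + 360 = (-(1/39)b + 2/13)(78b^2 + 858b + 2340) + (0)
Last nonzero remainder: 78b^2 + 858b + 2340. Dividing through by 78 gives the monic gcd b^2 + 11b + 30.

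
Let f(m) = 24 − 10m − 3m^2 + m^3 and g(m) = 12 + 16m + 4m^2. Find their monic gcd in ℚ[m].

3 + m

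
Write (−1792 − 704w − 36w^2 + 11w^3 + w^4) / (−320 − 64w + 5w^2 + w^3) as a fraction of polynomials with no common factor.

By polynomial division,
  w^4 + 11w^3 − 36w^2 − 704w − 1792 = (w + 6)(w^3 + 5w^2 − 64w − 320) + (−2w^2 + 128)
  w^3 + 5w^2 − 64w − 320 = (−(1/2)w − 5/2)(−2w^2 + 128) + (0)
Last nonzero remainder: −2w^2 + 128. Dividing through by −2 gives the monic gcd w^2 − 64.
Cancel w^2 − 64 from numerator and denominator to get the reduced form.

(28 + 11w + w^2)/(5 + w)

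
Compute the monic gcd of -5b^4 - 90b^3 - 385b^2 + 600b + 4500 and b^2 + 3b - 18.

Euclidean algorithm in ℚ[b]:
  -5b^4 - 90b^3 - 385b^2 + 600b + 4500 = (-5b^2 - 75b - 250)(b^2 + 3b - 18) + (0)
The last nonzero remainder b^2 + 3b - 18 is already monic.

b^2 + 3b - 18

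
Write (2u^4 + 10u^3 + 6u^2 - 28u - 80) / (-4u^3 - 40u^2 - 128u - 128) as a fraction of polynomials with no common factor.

(-u^3 - u^2 + u + 10)/(2u^2 + 12u + 16)

By polynomial division,
  2u^4 + 10u^3 + 6u^2 - 28u - 80 = (-(1/2)u + 5/2)(-4u^3 - 40u^2 - 128u - 128) + (42u^2 + 228u + 240)
  -4u^3 - 40u^2 - 128u - 128 = (-(2/21)u - 64/147)(42u^2 + 228u + 240) + (-(288/49)u - 1152/49)
  42u^2 + 228u + 240 = (-(343/48)u - 245/24)(-(288/49)u - 1152/49) + (0)
Last nonzero remainder: -(288/49)u - 1152/49. Dividing through by -288/49 gives the monic gcd u + 4.
Cancel u + 4 from numerator and denominator to get the reduced form.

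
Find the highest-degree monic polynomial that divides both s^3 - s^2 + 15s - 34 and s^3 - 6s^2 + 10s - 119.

Apply the Euclidean algorithm:
  s^3 - s^2 + 15s - 34 = (s^3 - 6s^2 + 10s - 119) + (5s^2 + 5s + 85)
  s^3 - 6s^2 + 10s - 119 = ((1/5)s - 7/5)(5s^2 + 5s + 85) + (0)
Last nonzero remainder: 5s^2 + 5s + 85. Dividing through by 5 gives the monic gcd s^2 + s + 17.

s^2 + s + 17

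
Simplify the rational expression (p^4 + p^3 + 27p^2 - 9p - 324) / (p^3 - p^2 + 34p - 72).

Euclidean algorithm in ℚ[p]:
  p^4 + p^3 + 27p^2 - 9p - 324 = (p + 2)(p^3 - p^2 + 34p - 72) + (-5p^2 - 5p - 180)
  p^3 - p^2 + 34p - 72 = (-(1/5)p + 2/5)(-5p^2 - 5p - 180) + (0)
Last nonzero remainder: -5p^2 - 5p - 180. Dividing through by -5 gives the monic gcd p^2 + p + 36.
Cancel p^2 + p + 36 from numerator and denominator to get the reduced form.

(p^2 - 9)/(p - 2)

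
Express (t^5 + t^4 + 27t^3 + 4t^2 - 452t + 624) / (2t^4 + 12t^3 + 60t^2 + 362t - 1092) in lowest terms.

Euclidean algorithm in ℚ[t]:
  t^5 + t^4 + 27t^3 + 4t^2 - 452t + 624 = ((1/2)t - 5/2)(2t^4 + 12t^3 + 60t^2 + 362t - 1092) + (27t^3 - 27t^2 + 999t - 2106)
  2t^4 + 12t^3 + 60t^2 + 362t - 1092 = ((2/27)t + 14/27)(27t^3 - 27t^2 + 999t - 2106) + (0)
Last nonzero remainder: 27t^3 - 27t^2 + 999t - 2106. Dividing through by 27 gives the monic gcd t^3 - t^2 + 37t - 78.
Cancel t^3 - t^2 + 37t - 78 from numerator and denominator to get the reduced form.

(t^2 + 2t - 8)/(2t + 14)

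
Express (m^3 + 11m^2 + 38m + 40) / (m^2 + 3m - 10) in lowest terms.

(m^2 + 6m + 8)/(m - 2)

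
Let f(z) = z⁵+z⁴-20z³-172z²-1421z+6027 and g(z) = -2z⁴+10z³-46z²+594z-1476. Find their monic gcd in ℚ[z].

z³+z²+29z-123

Repeated division with remainder:
  z⁵+z⁴-20z³-172z²-1421z+6027 = (-(1/2)z-3)(-2z⁴+10z³-46z²+594z-1476) + (-13z³-13z²-377z+1599)
  -2z⁴+10z³-46z²+594z-1476 = ((2/13)z-12/13)(-13z³-13z²-377z+1599) + (0)
Last nonzero remainder: -13z³-13z²-377z+1599. Dividing through by -13 gives the monic gcd z³+z²+29z-123.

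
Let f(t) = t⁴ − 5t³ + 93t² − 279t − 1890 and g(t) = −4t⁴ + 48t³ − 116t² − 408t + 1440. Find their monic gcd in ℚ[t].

t² − 3t − 18

Repeated division with remainder:
  t⁴ − 5t³ + 93t² − 279t − 1890 = (−1/4)(−4t⁴ + 48t³ − 116t² − 408t + 1440) + (7t³ + 64t² − 381t − 1530)
  −4t⁴ + 48t³ − 116t² − 408t + 1440 = (−(4/7)t + 592/49)(7t³ + 64t² − 381t − 1530) + (−(54240/49)t² + (162720/49)t + 976320/49)
  7t³ + 64t² − 381t − 1530 = (−(343/54240)t − 833/10848)(−(54240/49)t² + (162720/49)t + 976320/49) + (0)
Last nonzero remainder: −(54240/49)t² + (162720/49)t + 976320/49. Dividing through by −54240/49 gives the monic gcd t² − 3t − 18.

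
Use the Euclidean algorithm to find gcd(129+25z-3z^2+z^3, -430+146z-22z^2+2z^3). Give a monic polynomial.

Apply the Euclidean algorithm:
  z^3-3z^2+25z+129 = (1/2)(2z^3-22z^2+146z-430) + (8z^2-48z+344)
  2z^3-22z^2+146z-430 = ((1/4)z-5/4)(8z^2-48z+344) + (0)
Last nonzero remainder: 8z^2-48z+344. Dividing through by 8 gives the monic gcd z^2-6z+43.

43-6z+z^2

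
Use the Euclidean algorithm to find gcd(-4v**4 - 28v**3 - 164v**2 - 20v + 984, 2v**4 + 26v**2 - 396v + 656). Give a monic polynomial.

Repeated division with remainder:
  -4v**4 - 28v**3 - 164v**2 - 20v + 984 = (-2)(2v**4 + 26v**2 - 396v + 656) + (-28v**3 - 112v**2 - 812v + 2296)
  2v**4 + 26v**2 - 396v + 656 = (-(1/14)v + 2/7)(-28v**3 - 112v**2 - 812v + 2296) + (0)
Last nonzero remainder: -28v**3 - 112v**2 - 812v + 2296. Dividing through by -28 gives the monic gcd v**3 + 4v**2 + 29v - 82.

v**3 + 4v**2 + 29v - 82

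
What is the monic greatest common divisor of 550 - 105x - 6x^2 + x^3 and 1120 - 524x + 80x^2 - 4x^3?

-5 + x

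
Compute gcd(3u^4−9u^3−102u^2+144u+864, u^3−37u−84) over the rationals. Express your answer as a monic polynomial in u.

Repeated division with remainder:
  3u^4−9u^3−102u^2+144u+864 = (3u−9)(u^3−37u−84) + (9u^2+63u+108)
  u^3−37u−84 = ((1/9)u−7/9)(9u^2+63u+108) + (0)
Last nonzero remainder: 9u^2+63u+108. Dividing through by 9 gives the monic gcd u^2+7u+12.

u^2+7u+12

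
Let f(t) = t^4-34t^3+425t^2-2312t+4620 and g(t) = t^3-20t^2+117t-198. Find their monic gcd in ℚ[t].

Euclidean algorithm in ℚ[t]:
  t^4-34t^3+425t^2-2312t+4620 = (t-14)(t^3-20t^2+117t-198) + (28t^2-476t+1848)
  t^3-20t^2+117t-198 = ((1/28)t-3/28)(28t^2-476t+1848) + (0)
Last nonzero remainder: 28t^2-476t+1848. Dividing through by 28 gives the monic gcd t^2-17t+66.

t^2-17t+66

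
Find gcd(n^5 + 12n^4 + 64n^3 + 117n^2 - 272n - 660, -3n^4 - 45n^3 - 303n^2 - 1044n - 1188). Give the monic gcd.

n^3 + 9n^2 + 47n + 66

Euclidean algorithm in ℚ[n]:
  n^5 + 12n^4 + 64n^3 + 117n^2 - 272n - 660 = (-(1/3)n + 1)(-3n^4 - 45n^3 - 303n^2 - 1044n - 1188) + (8n^3 + 72n^2 + 376n + 528)
  -3n^4 - 45n^3 - 303n^2 - 1044n - 1188 = (-(3/8)n - 9/4)(8n^3 + 72n^2 + 376n + 528) + (0)
Last nonzero remainder: 8n^3 + 72n^2 + 376n + 528. Dividing through by 8 gives the monic gcd n^3 + 9n^2 + 47n + 66.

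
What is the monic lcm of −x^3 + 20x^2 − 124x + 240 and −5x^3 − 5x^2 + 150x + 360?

Repeated division with remainder:
  −x^3 + 20x^2 − 124x + 240 = (1/5)(−5x^3 − 5x^2 + 150x + 360) + (21x^2 − 154x + 168)
  −5x^3 − 5x^2 + 150x + 360 = (−(5/21)x − 125/63)(21x^2 − 154x + 168) + (−(1040/9)x + 2080/3)
  21x^2 − 154x + 168 = (−(189/1040)x + 63/260)(−(1040/9)x + 2080/3) + (0)
Last nonzero remainder: −(1040/9)x + 2080/3. Dividing through by −1040/9 gives the monic gcd x − 6.
Then lcm(f, g) = f·g / gcd(f, g); expanding and making the result monic gives the answer.

x^5 − 13x^4 − 4x^3 + 388x^2 − 192x − 2880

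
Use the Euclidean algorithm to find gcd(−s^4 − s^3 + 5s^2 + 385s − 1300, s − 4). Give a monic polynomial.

Apply the Euclidean algorithm:
  −s^4 − s^3 + 5s^2 + 385s − 1300 = (−s^3 − 5s^2 − 15s + 325)(s − 4) + (0)
The last nonzero remainder s − 4 is already monic.

s − 4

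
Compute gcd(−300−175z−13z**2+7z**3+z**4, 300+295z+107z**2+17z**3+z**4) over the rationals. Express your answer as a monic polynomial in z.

60+47z+12z**2+z**3

Repeated division with remainder:
  z**4+7z**3−13z**2−175z−300 = (z**4+17z**3+107z**2+295z+300) + (−10z**3−120z**2−470z−600)
  z**4+17z**3+107z**2+295z+300 = (−(1/10)z−1/2)(−10z**3−120z**2−470z−600) + (0)
Last nonzero remainder: −10z**3−120z**2−470z−600. Dividing through by −10 gives the monic gcd z**3+12z**2+47z+60.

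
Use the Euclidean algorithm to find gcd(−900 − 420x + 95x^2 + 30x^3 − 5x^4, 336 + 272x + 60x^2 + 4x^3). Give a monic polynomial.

Euclidean algorithm in ℚ[x]:
  −5x^4 + 30x^3 + 95x^2 − 420x − 900 = (−(5/4)x + 105/4)(4x^3 + 60x^2 + 272x + 336) + (−1140x^2 − 7140x − 9720)
  4x^3 + 60x^2 + 272x + 336 = (−(1/285)x − 166/5415)(−1140x^2 − 7140x − 9720) + ((6864/361)x + 13728/361)
  −1140x^2 − 7140x − 9720 = (−(34295/572)x − 146205/572)((6864/361)x + 13728/361) + (0)
Last nonzero remainder: (6864/361)x + 13728/361. Dividing through by 6864/361 gives the monic gcd x + 2.

2 + x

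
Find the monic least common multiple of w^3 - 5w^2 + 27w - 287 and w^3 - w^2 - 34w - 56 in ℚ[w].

w^5 + w^4 + 5w^3 - 165w^2 - 1506w - 2296

Repeated division with remainder:
  w^3 - 5w^2 + 27w - 287 = (w^3 - w^2 - 34w - 56) + (-4w^2 + 61w - 231)
  w^3 - w^2 - 34w - 56 = (-(1/4)w - 57/16)(-4w^2 + 61w - 231) + ((2009/16)w - 14063/16)
  -4w^2 + 61w - 231 = (-(64/2009)w + 528/2009)((2009/16)w - 14063/16) + (0)
Last nonzero remainder: (2009/16)w - 14063/16. Dividing through by 2009/16 gives the monic gcd w - 7.
Then lcm(f, g) = f·g / gcd(f, g); expanding and making the result monic gives the answer.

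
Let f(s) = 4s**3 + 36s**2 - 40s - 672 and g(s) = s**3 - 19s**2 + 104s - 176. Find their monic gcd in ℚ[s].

By polynomial division,
  4s**3 + 36s**2 - 40s - 672 = (4)(s**3 - 19s**2 + 104s - 176) + (112s**2 - 456s + 32)
  s**3 - 19s**2 + 104s - 176 = ((1/112)s - 209/1568)(112s**2 - 456s + 32) + ((8415/196)s - 8415/49)
  112s**2 - 456s + 32 = ((21952/8415)s - 1568/8415)((8415/196)s - 8415/49) + (0)
Last nonzero remainder: (8415/196)s - 8415/49. Dividing through by 8415/196 gives the monic gcd s - 4.

s - 4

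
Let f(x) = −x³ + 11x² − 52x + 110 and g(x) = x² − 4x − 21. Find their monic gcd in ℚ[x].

Apply the Euclidean algorithm:
  −x³ + 11x² − 52x + 110 = (−x + 7)(x² − 4x − 21) + (−45x + 257)
  x² − 4x − 21 = (−(1/45)x − 77/2025)(−45x + 257) + (−22736/2025)
  −45x + 257 = ((91125/22736)x − 520425/22736)(−22736/2025) + (0)
The last nonzero remainder is the constant −22736/2025, so the polynomials are coprime and gcd = 1.

1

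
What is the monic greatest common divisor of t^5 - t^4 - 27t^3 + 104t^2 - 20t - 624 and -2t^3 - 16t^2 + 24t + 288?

Repeated division with remainder:
  t^5 - t^4 - 27t^3 + 104t^2 - 20t - 624 = (-(1/2)t^2 + (9/2)t - 57/2)(-2t^3 - 16t^2 + 24t + 288) + (-316t^2 - 632t + 7584)
  -2t^3 - 16t^2 + 24t + 288 = ((1/158)t + 3/79)(-316t^2 - 632t + 7584) + (0)
Last nonzero remainder: -316t^2 - 632t + 7584. Dividing through by -316 gives the monic gcd t^2 + 2t - 24.

t^2 + 2t - 24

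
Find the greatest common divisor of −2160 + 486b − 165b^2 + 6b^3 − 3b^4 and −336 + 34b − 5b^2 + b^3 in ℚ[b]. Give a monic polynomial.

Apply the Euclidean algorithm:
  −3b^4 + 6b^3 − 165b^2 + 486b − 2160 = (−3b − 9)(b^3 − 5b^2 + 34b − 336) + (−108b^2 − 216b − 5184)
  b^3 − 5b^2 + 34b − 336 = (−(1/108)b + 7/108)(−108b^2 − 216b − 5184) + (0)
Last nonzero remainder: −108b^2 − 216b − 5184. Dividing through by −108 gives the monic gcd b^2 + 2b + 48.

48 + 2b + b^2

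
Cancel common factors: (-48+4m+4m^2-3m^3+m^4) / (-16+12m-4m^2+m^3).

Apply the Euclidean algorithm:
  m^4-3m^3+4m^2+4m-48 = (m+1)(m^3-4m^2+12m-16) + (-4m^2+8m-32)
  m^3-4m^2+12m-16 = (-(1/4)m+1/2)(-4m^2+8m-32) + (0)
Last nonzero remainder: -4m^2+8m-32. Dividing through by -4 gives the monic gcd m^2-2m+8.
Cancel m^2-2m+8 from numerator and denominator to get the reduced form.

(-6-m+m^2)/(-2+m)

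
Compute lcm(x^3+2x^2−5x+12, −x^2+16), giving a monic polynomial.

x^4−2x^3−13x^2+32x−48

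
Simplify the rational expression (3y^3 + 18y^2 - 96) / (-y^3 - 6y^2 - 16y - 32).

(-3y^2 - 6y + 24)/(y^2 + 2y + 8)

Repeated division with remainder:
  3y^3 + 18y^2 - 96 = (-3)(-y^3 - 6y^2 - 16y - 32) + (-48y - 192)
  -y^3 - 6y^2 - 16y - 32 = ((1/48)y^2 + (1/24)y + 1/6)(-48y - 192) + (0)
Last nonzero remainder: -48y - 192. Dividing through by -48 gives the monic gcd y + 4.
Cancel y + 4 from numerator and denominator to get the reduced form.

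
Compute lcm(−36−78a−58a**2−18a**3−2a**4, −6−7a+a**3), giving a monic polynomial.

−54−99a−48a**2+2a**3+6a**4+a**5

Apply the Euclidean algorithm:
  −2a**4−18a**3−58a**2−78a−36 = (−2a−18)(a**3−7a−6) + (−72a**2−216a−144)
  a**3−7a−6 = (−(1/72)a+1/24)(−72a**2−216a−144) + (0)
Last nonzero remainder: −72a**2−216a−144. Dividing through by −72 gives the monic gcd a**2+3a+2.
Then lcm(f, g) = f·g / gcd(f, g); expanding and making the result monic gives the answer.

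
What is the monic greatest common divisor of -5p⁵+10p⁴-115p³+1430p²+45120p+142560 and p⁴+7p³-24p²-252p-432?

p²+10p+24

By polynomial division,
  -5p⁵+10p⁴-115p³+1430p²+45120p+142560 = (-5p+45)(p⁴+7p³-24p²-252p-432) + (-550p³+1250p²+54300p+162000)
  p⁴+7p³-24p²-252p-432 = (-(1/550)p-51/3025)(-550p³+1250p²+54300p+162000) + ((11592/121)p²+(115920/121)p+278208/121)
  -550p³+1250p²+54300p+162000 = (-(33275/5796)p+45375/644)((11592/121)p²+(115920/121)p+278208/121) + (0)
Last nonzero remainder: (11592/121)p²+(115920/121)p+278208/121. Dividing through by 11592/121 gives the monic gcd p²+10p+24.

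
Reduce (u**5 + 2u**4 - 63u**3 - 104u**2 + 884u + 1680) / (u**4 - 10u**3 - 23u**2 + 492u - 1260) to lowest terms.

Apply the Euclidean algorithm:
  u**5 + 2u**4 - 63u**3 - 104u**2 + 884u + 1680 = (u + 12)(u**4 - 10u**3 - 23u**2 + 492u - 1260) + (80u**3 - 320u**2 - 3760u + 16800)
  u**4 - 10u**3 - 23u**2 + 492u - 1260 = ((1/80)u - 3/40)(80u**3 - 320u**2 - 3760u + 16800) + (0)
Last nonzero remainder: 80u**3 - 320u**2 - 3760u + 16800. Dividing through by 80 gives the monic gcd u**3 - 4u**2 - 47u + 210.
Cancel u**3 - 4u**2 - 47u + 210 from numerator and denominator to get the reduced form.

(u**2 + 6u + 8)/(u - 6)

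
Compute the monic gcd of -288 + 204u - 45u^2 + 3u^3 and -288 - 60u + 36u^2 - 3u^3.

By polynomial division,
  3u^3 - 45u^2 + 204u - 288 = (-1)(-3u^3 + 36u^2 - 60u - 288) + (-9u^2 + 144u - 576)
  -3u^3 + 36u^2 - 60u - 288 = ((1/3)u + 4/3)(-9u^2 + 144u - 576) + (-60u + 480)
  -9u^2 + 144u - 576 = ((3/20)u - 6/5)(-60u + 480) + (0)
Last nonzero remainder: -60u + 480. Dividing through by -60 gives the monic gcd u - 8.

-8 + u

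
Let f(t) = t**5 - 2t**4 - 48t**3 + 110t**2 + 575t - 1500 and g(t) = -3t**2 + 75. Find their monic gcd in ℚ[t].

Repeated division with remainder:
  t**5 - 2t**4 - 48t**3 + 110t**2 + 575t - 1500 = (-(1/3)t**3 + (2/3)t**2 + (23/3)t - 20)(-3t**2 + 75) + (0)
Last nonzero remainder: -3t**2 + 75. Dividing through by -3 gives the monic gcd t**2 - 25.

t**2 - 25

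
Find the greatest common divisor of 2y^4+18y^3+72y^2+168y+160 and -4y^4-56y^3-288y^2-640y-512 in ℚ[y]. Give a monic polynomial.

y^2+6y+8

Repeated division with remainder:
  2y^4+18y^3+72y^2+168y+160 = (-1/2)(-4y^4-56y^3-288y^2-640y-512) + (-10y^3-72y^2-152y-96)
  -4y^4-56y^3-288y^2-640y-512 = ((2/5)y+68/25)(-10y^3-72y^2-152y-96) + (-(784/25)y^2-(4704/25)y-6272/25)
  -10y^3-72y^2-152y-96 = ((125/392)y+75/196)(-(784/25)y^2-(4704/25)y-6272/25) + (0)
Last nonzero remainder: -(784/25)y^2-(4704/25)y-6272/25. Dividing through by -784/25 gives the monic gcd y^2+6y+8.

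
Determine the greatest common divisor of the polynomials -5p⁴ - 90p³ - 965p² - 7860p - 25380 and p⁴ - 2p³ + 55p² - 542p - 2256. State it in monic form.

p² + 3p + 94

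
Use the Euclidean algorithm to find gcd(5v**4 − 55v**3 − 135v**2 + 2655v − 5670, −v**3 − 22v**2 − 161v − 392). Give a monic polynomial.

Repeated division with remainder:
  5v**4 − 55v**3 − 135v**2 + 2655v − 5670 = (−5v + 165)(−v**3 − 22v**2 − 161v − 392) + (2690v**2 + 27260v + 59010)
  −v**3 − 22v**2 − 161v − 392 = (−(1/2690)v − 1596/361805)(2690v**2 + 27260v + 59010) + (−(1361360/72361)v − 9529520/72361)
  2690v**2 + 27260v + 59010 = (−(19465109/136136)v − 61000323/136136)(−(1361360/72361)v − 9529520/72361) + (0)
Last nonzero remainder: −(1361360/72361)v − 9529520/72361. Dividing through by −1361360/72361 gives the monic gcd v + 7.

v + 7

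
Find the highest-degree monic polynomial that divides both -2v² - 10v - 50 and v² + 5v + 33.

1

By polynomial division,
  -2v² - 10v - 50 = (-2)(v² + 5v + 33) + (16)
  v² + 5v + 33 = ((1/16)v² + (5/16)v + 33/16)(16) + (0)
The last nonzero remainder is the constant 16, so the polynomials are coprime and gcd = 1.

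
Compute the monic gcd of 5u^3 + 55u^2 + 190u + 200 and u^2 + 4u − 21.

1

Repeated division with remainder:
  5u^3 + 55u^2 + 190u + 200 = (5u + 35)(u^2 + 4u − 21) + (155u + 935)
  u^2 + 4u − 21 = ((1/155)u − 63/4805)(155u + 935) + (−8400/961)
  155u + 935 = (−(29791/1680)u − 179707/1680)(−8400/961) + (0)
The last nonzero remainder is the constant −8400/961, so the polynomials are coprime and gcd = 1.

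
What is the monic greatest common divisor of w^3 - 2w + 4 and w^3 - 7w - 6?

Apply the Euclidean algorithm:
  w^3 - 2w + 4 = (w^3 - 7w - 6) + (5w + 10)
  w^3 - 7w - 6 = ((1/5)w^2 - (2/5)w - 3/5)(5w + 10) + (0)
Last nonzero remainder: 5w + 10. Dividing through by 5 gives the monic gcd w + 2.

w + 2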